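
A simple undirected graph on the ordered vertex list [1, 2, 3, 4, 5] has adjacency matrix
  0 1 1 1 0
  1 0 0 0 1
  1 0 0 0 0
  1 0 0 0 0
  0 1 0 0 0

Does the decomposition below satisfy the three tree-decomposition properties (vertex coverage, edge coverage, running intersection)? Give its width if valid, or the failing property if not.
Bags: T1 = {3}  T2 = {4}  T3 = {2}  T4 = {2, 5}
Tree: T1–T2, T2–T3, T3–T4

A tree decomposition must satisfy three properties: every vertex lies in some bag; for every edge, both endpoints lie together in some bag; and for every vertex, the bags containing it form a connected subtree. Here vertex 1 appears in no bag, so the decomposition is invalid.

No — vertex 1 appears in no bag.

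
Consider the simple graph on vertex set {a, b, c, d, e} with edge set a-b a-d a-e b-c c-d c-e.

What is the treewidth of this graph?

A width-2 tree decomposition is:
Bags: B1 = {a, c, d}  B2 = {a, c, e}  B3 = {a, b, c}
Tree: B1–B2, B2–B3
Each bag holds 3 vertices, so the decomposition has width 2, which upper-bounds the treewidth. The edges a–d–c–e–a form a cycle, so G is not a tree and its treewidth is at least 2. Hence tw(G) = 2 exactly.

2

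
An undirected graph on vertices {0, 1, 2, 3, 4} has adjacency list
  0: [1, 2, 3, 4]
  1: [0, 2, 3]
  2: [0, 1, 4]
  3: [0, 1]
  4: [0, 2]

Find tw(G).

A width-2 tree decomposition is:
Bags: B1 = {0, 1, 2}  B2 = {0, 2, 4}  B3 = {0, 1, 3}
Tree: B1–B2, B1–B3
Each bag holds 3 vertices, so the decomposition has width 2, which upper-bounds the treewidth. For the lower bound, the 3 vertices {0, 1, 2} are pairwise adjacent, and any tree decomposition puts a clique entirely inside one bag — forcing width ≥ 2. The upper and lower bounds meet at 2, so that is the treewidth.

2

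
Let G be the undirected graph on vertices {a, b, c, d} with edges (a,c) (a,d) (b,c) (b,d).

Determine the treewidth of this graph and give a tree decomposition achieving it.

Treewidth 2.
One optimal decomposition is:
Bags: B1 = {b, c, d}  B2 = {a, c, d}
Tree: B1–B2

Each bag holds 3 vertices, so the decomposition has width 2, which upper-bounds the treewidth. The edges c–b–d–a–c form a cycle, so G is not a tree and its treewidth is at least 2. Therefore the treewidth is 2.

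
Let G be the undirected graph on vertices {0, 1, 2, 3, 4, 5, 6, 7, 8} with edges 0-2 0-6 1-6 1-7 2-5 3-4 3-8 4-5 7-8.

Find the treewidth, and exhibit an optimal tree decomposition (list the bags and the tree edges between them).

Each bag holds 3 vertices, so the decomposition has width 2, which upper-bounds the treewidth. The edges 1–6–0–2–5–4–3–8–7–1 form a cycle, so G is not a tree and its treewidth is at least 2. Combining the bounds, tw(G) = 2.

Treewidth 2.
One optimal decomposition is:
Bags: B1 = {0, 1, 6}  B2 = {0, 1, 2}  B3 = {1, 2, 5}  B4 = {1, 4, 5}  B5 = {1, 3, 4}  B6 = {1, 3, 8}  B7 = {1, 7, 8}
Tree: B1–B2, B2–B3, B3–B4, B4–B5, B5–B6, B6–B7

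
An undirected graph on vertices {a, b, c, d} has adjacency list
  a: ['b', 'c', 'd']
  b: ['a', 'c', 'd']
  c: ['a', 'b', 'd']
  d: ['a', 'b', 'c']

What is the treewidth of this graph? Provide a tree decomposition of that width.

Treewidth 3.
Bags: B1 = {a, b, c, d}
Tree: (single bag)

A single bag containing all 4 vertices is trivially a valid decomposition of width 3. For the lower bound, the 4 vertices {a, b, c, d} are pairwise adjacent, and any tree decomposition puts a clique entirely inside one bag — forcing width ≥ 3. Hence tw(G) = 3 exactly.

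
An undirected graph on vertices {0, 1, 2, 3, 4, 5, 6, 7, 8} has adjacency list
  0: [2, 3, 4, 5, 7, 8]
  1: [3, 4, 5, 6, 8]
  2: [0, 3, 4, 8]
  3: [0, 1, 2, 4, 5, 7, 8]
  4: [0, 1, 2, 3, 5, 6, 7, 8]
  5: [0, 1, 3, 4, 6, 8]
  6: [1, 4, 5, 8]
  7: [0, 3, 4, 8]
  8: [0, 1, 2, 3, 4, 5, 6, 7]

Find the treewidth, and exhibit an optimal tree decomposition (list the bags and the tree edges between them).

Every bag has size at most 5, so the width is 5 − 1 = 4 and tw(G) ≤ 4. Conversely, {0, 2, 3, 4, 8} is a clique of size 5, and the vertices of any clique must share a bag in every tree decomposition; so some bag has ≥ 5 vertices and tw(G) ≥ 4. The upper and lower bounds meet at 4, so that is the treewidth.

Treewidth 4.
One optimal decomposition is:
Bags: B1 = {1, 4, 5, 6, 8}  B2 = {1, 3, 4, 5, 8}  B3 = {0, 3, 4, 5, 8}  B4 = {0, 2, 3, 4, 8}  B5 = {0, 3, 4, 7, 8}
Tree: B1–B2, B2–B3, B3–B4, B3–B5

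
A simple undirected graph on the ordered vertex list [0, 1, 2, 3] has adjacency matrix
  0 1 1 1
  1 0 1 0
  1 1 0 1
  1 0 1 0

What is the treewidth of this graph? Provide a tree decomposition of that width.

Every bag has size at most 3, so the width is 3 − 1 = 2 and tw(G) ≤ 2. Conversely, {0, 1, 2} is a clique of size 3, and the vertices of any clique must share a bag in every tree decomposition; so some bag has ≥ 3 vertices and tw(G) ≥ 2. Combining the bounds, tw(G) = 2.

Treewidth 2.
Bags: B1 = {0, 2, 3}  B2 = {0, 1, 2}
Tree: B1–B2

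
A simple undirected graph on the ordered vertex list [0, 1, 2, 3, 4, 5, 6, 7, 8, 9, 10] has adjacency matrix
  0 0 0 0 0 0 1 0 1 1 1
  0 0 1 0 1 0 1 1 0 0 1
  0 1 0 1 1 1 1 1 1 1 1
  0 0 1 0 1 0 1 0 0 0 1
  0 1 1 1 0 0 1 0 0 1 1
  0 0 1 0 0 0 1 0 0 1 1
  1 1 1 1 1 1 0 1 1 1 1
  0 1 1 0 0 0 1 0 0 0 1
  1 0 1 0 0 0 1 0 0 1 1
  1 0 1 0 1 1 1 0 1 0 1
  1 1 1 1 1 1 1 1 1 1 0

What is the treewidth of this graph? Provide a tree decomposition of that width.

Treewidth 4.
Bags: B1 = {2, 5, 6, 9, 10}  B2 = {2, 4, 6, 9, 10}  B3 = {1, 2, 4, 6, 10}  B4 = {1, 2, 6, 7, 10}  B5 = {2, 6, 8, 9, 10}  B6 = {2, 3, 4, 6, 10}  B7 = {0, 6, 8, 9, 10}
Tree: B1–B2, B2–B3, B3–B4, B1–B5, B3–B6, B5–B7

Each bag holds 5 vertices, so the decomposition has width 4, which upper-bounds the treewidth. Conversely, {0, 6, 8, 9, 10} is a clique of size 5, and the vertices of any clique must share a bag in every tree decomposition; so some bag has ≥ 5 vertices and tw(G) ≥ 4. Therefore the treewidth is 4.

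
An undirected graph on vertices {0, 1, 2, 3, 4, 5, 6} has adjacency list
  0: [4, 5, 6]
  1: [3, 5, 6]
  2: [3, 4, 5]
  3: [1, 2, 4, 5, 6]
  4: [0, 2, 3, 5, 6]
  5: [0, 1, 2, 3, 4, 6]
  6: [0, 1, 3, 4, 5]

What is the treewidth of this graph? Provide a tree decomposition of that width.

Treewidth 3.
One such decomposition:
Bags: B1 = {1, 3, 5, 6}  B2 = {3, 4, 5, 6}  B3 = {2, 3, 4, 5}  B4 = {0, 4, 5, 6}
Tree: B1–B2, B2–B3, B2–B4

The largest bag has 4 vertices, giving width 3; this decomposition certifies tw(G) ≤ 3. On the other hand G contains the 4-clique {0, 4, 5, 6}. A clique must lie in a single bag of any decomposition, so no decomposition can have width below 3. Combining the bounds, tw(G) = 3.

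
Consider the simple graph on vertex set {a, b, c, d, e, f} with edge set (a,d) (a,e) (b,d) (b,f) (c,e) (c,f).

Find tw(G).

2

A width-2 tree decomposition is:
Bags: B1 = {b, d, f}  B2 = {c, d, f}  B3 = {c, d, e}  B4 = {a, d, e}
Tree: B1–B2, B2–B3, B3–B4
Each bag holds 3 vertices, so the decomposition has width 2, which upper-bounds the treewidth. The edges d–b–f–c–e–a–d form a cycle, so G is not a tree and its treewidth is at least 2. Hence tw(G) = 2 exactly.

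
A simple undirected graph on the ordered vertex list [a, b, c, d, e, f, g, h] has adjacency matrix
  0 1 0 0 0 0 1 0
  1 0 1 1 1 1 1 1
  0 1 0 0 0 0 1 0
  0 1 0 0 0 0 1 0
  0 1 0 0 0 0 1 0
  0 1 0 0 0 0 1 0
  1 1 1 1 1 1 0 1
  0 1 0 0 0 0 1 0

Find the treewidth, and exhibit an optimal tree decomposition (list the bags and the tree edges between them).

Treewidth 2.
One such decomposition:
Bags: B1 = {b, c, g}  B2 = {b, g, h}  B3 = {b, d, g}  B4 = {b, f, g}  B5 = {b, e, g}  B6 = {a, b, g}
Tree: B1–B2, B2–B3, B1–B4, B2–B5, B3–B6

The largest bag has 3 vertices, giving width 2; this decomposition certifies tw(G) ≤ 2. On the other hand G contains the 3-clique {b, d, g}. A clique must lie in a single bag of any decomposition, so no decomposition can have width below 2. Hence tw(G) = 2 exactly.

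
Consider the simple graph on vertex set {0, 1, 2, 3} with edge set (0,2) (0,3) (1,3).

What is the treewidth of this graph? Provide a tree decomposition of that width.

Treewidth 1.
One such decomposition:
Bags: B1 = {0, 2}  B2 = {0, 3}  B3 = {1, 3}
Tree: B1–B2, B2–B3

The largest bag has 2 vertices, giving width 1; this decomposition certifies tw(G) ≤ 1. Since G has at least one edge (e.g. 2–0), it is not an edgeless graph, so tw(G) ≥ 1. Therefore the treewidth is 1.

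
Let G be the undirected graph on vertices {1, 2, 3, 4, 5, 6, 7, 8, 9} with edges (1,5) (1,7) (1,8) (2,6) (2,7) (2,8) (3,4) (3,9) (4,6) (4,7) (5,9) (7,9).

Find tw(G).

3

A width-3 tree decomposition is:
Bags: B1 = {1, 5, 8, 9}  B2 = {1, 7, 8, 9}  B3 = {2, 7, 8, 9}  B4 = {2, 3, 7, 9}  B5 = {2, 3, 4, 7}  B6 = {2, 3, 4, 6}
Tree: B1–B2, B2–B3, B3–B4, B4–B5, B5–B6
Each bag holds 4 vertices, so the decomposition has width 3, which upper-bounds the treewidth. For the lower bound: the 4 vertex sets {1,5,8}, {9}, {7}, {2,3,4,6} are disjoint, each induces a connected subgraph, and every pair is joined by at least one edge of G. Contracting each set to a single vertex therefore yields K_{4} as a minor, and since treewidth is minor-monotone, tw(G) ≥ tw(K_{4}) = 3. Hence tw(G) = 3 exactly.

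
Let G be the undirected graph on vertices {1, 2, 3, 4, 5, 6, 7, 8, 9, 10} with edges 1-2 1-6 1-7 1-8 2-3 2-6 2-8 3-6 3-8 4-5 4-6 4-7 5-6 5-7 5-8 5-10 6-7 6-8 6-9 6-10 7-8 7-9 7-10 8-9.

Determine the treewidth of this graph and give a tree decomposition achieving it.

Each bag holds 4 vertices, so the decomposition has width 3, which upper-bounds the treewidth. For the lower bound, the 4 vertices {1, 2, 6, 8} are pairwise adjacent, and any tree decomposition puts a clique entirely inside one bag — forcing width ≥ 3. Combining the bounds, tw(G) = 3.

Treewidth 3.
Bags: B1 = {1, 6, 7, 8}  B2 = {6, 7, 8, 9}  B3 = {5, 6, 7, 8}  B4 = {4, 5, 6, 7}  B5 = {1, 2, 6, 8}  B6 = {2, 3, 6, 8}  B7 = {5, 6, 7, 10}
Tree: B1–B2, B1–B3, B3–B4, B1–B5, B5–B6, B4–B7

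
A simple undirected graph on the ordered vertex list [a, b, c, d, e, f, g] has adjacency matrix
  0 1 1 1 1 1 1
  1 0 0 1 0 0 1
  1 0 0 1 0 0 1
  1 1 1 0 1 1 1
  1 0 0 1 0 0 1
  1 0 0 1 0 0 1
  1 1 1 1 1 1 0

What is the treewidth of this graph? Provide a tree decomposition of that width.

Treewidth 3.
One such decomposition:
Bags: B1 = {a, d, e, g}  B2 = {a, c, d, g}  B3 = {a, d, f, g}  B4 = {a, b, d, g}
Tree: B1–B2, B2–B3, B3–B4

Every bag has size at most 4, so the width is 4 − 1 = 3 and tw(G) ≤ 3. On the other hand G contains the 4-clique {a, d, e, g}. A clique must lie in a single bag of any decomposition, so no decomposition can have width below 3. Hence tw(G) = 3 exactly.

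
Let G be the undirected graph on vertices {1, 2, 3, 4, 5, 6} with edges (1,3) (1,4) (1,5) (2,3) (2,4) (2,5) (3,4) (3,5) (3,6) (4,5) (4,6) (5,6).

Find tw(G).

3

A width-3 tree decomposition is:
Bags: B1 = {1, 3, 4, 5}  B2 = {3, 4, 5, 6}  B3 = {2, 3, 4, 5}
Tree: B1–B2, B1–B3
Each bag holds 4 vertices, so the decomposition has width 3, which upper-bounds the treewidth. Conversely, {1, 3, 4, 5} is a clique of size 4, and the vertices of any clique must share a bag in every tree decomposition; so some bag has ≥ 4 vertices and tw(G) ≥ 3. Therefore the treewidth is 3.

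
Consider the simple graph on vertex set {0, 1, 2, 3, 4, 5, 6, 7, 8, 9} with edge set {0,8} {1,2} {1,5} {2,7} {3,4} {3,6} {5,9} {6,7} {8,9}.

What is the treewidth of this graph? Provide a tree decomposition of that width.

Each bag holds 2 vertices, so the decomposition has width 1, which upper-bounds the treewidth. Any graph with an edge has treewidth ≥ 1, and G has the edge 4–3. Therefore the treewidth is 1.

Treewidth 1.
One optimal decomposition is:
Bags: B1 = {3, 4}  B2 = {3, 6}  B3 = {6, 7}  B4 = {2, 7}  B5 = {1, 2}  B6 = {1, 5}  B7 = {5, 9}  B8 = {8, 9}  B9 = {0, 8}
Tree: B1–B2, B2–B3, B3–B4, B4–B5, B5–B6, B6–B7, B7–B8, B8–B9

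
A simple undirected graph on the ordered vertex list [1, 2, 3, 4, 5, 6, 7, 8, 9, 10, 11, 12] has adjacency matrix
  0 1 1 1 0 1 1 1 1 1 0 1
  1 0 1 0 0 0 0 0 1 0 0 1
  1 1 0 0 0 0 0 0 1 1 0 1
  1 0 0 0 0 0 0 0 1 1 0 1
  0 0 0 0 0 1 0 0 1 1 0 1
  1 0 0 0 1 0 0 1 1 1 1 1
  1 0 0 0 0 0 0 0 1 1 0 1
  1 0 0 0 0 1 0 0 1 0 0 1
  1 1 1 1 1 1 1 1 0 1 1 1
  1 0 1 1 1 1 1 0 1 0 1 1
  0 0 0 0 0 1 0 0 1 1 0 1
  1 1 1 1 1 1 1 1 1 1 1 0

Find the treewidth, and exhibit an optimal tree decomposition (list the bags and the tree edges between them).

Treewidth 4.
Bags: B1 = {6, 9, 10, 11, 12}  B2 = {1, 6, 9, 10, 12}  B3 = {1, 3, 9, 10, 12}  B4 = {1, 6, 8, 9, 12}  B5 = {1, 7, 9, 10, 12}  B6 = {1, 2, 3, 9, 12}  B7 = {1, 4, 9, 10, 12}  B8 = {5, 6, 9, 10, 12}
Tree: B1–B2, B2–B3, B2–B4, B3–B5, B3–B6, B2–B7, B2–B8

Each bag holds 5 vertices, so the decomposition has width 4, which upper-bounds the treewidth. On the other hand G contains the 5-clique {1, 6, 8, 9, 12}. A clique must lie in a single bag of any decomposition, so no decomposition can have width below 4. Hence tw(G) = 4 exactly.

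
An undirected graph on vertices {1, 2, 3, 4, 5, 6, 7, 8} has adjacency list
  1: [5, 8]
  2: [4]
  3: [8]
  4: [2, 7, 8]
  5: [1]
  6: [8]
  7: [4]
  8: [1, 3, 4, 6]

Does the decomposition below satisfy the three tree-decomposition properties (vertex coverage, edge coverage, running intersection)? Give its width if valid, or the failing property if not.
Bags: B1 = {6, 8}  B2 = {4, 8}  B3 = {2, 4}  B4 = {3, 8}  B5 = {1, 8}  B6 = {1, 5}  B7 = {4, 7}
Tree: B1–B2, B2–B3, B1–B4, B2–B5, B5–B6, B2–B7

Vertex coverage: the bags together contain {1, 2, 3, 4, 5, 6, 7, 8}, the full vertex set. Edge coverage: each edge of G has both endpoints in at least one bag. Running intersection: for every vertex, the bags containing it form a connected subtree. All three properties hold, so this is a valid tree decomposition of width max|bag| − 1 = 1, and hence tw(G) ≤ 1.

Yes; width 1.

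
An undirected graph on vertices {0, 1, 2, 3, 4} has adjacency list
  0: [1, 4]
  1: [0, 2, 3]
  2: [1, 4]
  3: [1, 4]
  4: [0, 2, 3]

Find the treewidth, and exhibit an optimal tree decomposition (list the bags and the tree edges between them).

Each bag holds 3 vertices, so the decomposition has width 2, which upper-bounds the treewidth. For the lower bound, G contains the cycle 3–4–2–1–3, so G is not a forest; only forests have treewidth ≤ 1, hence tw(G) ≥ 2. Therefore the treewidth is 2.

Treewidth 2.
One optimal decomposition is:
Bags: B1 = {1, 3, 4}  B2 = {1, 2, 4}  B3 = {0, 1, 4}
Tree: B1–B2, B2–B3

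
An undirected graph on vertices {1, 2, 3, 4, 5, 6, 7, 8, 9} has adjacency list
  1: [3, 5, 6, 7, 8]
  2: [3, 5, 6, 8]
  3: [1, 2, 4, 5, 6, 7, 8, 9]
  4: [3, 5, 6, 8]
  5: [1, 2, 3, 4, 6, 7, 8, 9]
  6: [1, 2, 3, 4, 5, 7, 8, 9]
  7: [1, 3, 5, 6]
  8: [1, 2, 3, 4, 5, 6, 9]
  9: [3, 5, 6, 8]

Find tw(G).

A width-4 tree decomposition is:
Bags: B1 = {1, 3, 5, 6, 8}  B2 = {3, 4, 5, 6, 8}  B3 = {1, 3, 5, 6, 7}  B4 = {2, 3, 5, 6, 8}  B5 = {3, 5, 6, 8, 9}
Tree: B1–B2, B1–B3, B1–B4, B2–B5
The largest bag has 5 vertices, giving width 4; this decomposition certifies tw(G) ≤ 4. Conversely, {1, 3, 5, 6, 8} is a clique of size 5, and the vertices of any clique must share a bag in every tree decomposition; so some bag has ≥ 5 vertices and tw(G) ≥ 4. The upper and lower bounds meet at 4, so that is the treewidth.

4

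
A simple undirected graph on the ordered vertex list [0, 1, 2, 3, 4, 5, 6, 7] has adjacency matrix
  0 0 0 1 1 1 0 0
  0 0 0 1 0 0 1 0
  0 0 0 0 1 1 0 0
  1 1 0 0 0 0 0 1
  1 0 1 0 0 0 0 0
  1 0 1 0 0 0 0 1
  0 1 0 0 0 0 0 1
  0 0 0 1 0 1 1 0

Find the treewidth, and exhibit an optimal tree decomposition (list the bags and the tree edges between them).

Every bag has size at most 3, so the width is 3 − 1 = 2 and tw(G) ≤ 2. The edges 1–6–7–3–1 form a cycle, so G is not a tree and its treewidth is at least 2. Hence tw(G) = 2 exactly.

Treewidth 2.
One such decomposition:
Bags: B1 = {1, 3, 6}  B2 = {3, 6, 7}  B3 = {0, 3, 7}  B4 = {0, 5, 7}  B5 = {0, 4, 5}  B6 = {2, 4, 5}
Tree: B1–B2, B2–B3, B3–B4, B4–B5, B5–B6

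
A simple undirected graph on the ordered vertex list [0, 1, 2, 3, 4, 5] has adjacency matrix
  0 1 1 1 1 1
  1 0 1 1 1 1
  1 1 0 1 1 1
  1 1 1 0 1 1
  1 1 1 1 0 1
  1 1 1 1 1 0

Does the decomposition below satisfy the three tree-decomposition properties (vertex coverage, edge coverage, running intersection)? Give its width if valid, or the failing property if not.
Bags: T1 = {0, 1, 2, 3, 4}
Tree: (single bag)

No — vertex 5 appears in no bag.

A tree decomposition must satisfy three properties: every vertex lies in some bag; for every edge, both endpoints lie together in some bag; and for every vertex, the bags containing it form a connected subtree. Here vertex 5 appears in no bag, so the decomposition is invalid.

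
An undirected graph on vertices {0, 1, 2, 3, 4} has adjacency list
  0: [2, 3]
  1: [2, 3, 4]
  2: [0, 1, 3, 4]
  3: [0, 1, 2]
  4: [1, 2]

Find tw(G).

A width-2 tree decomposition is:
Bags: B1 = {1, 2, 4}  B2 = {1, 2, 3}  B3 = {0, 2, 3}
Tree: B1–B2, B2–B3
The largest bag has 3 vertices, giving width 2; this decomposition certifies tw(G) ≤ 2. On the other hand G contains the 3-clique {0, 2, 3}. A clique must lie in a single bag of any decomposition, so no decomposition can have width below 2. Therefore the treewidth is 2.

2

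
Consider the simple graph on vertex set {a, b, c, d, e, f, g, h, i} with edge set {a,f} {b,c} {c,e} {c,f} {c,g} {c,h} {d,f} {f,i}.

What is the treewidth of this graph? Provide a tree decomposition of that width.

The largest bag has 2 vertices, giving width 1; this decomposition certifies tw(G) ≤ 1. Any graph with an edge has treewidth ≥ 1, and G has the edge c–f. Combining the bounds, tw(G) = 1.

Treewidth 1.
One optimal decomposition is:
Bags: B1 = {c, f}  B2 = {c, h}  B3 = {a, f}  B4 = {f, i}  B5 = {b, c}  B6 = {c, e}  B7 = {d, f}  B8 = {c, g}
Tree: B1–B2, B1–B3, B1–B4, B2–B5, B1–B6, B1–B7, B2–B8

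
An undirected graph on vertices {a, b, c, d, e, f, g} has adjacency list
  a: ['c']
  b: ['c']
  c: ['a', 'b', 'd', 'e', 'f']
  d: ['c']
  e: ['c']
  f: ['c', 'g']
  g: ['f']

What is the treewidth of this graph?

A width-1 tree decomposition is:
Bags: B1 = {c, d}  B2 = {a, c}  B3 = {c, f}  B4 = {c, e}  B5 = {b, c}  B6 = {f, g}
Tree: B1–B2, B1–B3, B1–B4, B1–B5, B3–B6
Each bag holds 2 vertices, so the decomposition has width 1, which upper-bounds the treewidth. Since G has at least one edge (e.g. c–d), it is not an edgeless graph, so tw(G) ≥ 1. The upper and lower bounds meet at 1, so that is the treewidth.

1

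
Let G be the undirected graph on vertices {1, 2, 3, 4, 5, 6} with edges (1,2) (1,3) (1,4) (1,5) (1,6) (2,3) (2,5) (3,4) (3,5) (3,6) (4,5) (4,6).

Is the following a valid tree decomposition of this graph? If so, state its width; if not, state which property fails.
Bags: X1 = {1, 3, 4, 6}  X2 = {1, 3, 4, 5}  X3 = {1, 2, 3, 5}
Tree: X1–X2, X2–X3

Yes; width 3.

Every vertex of G appears in some bag (union = {1, 2, 3, 4, 5, 6}); every edge is covered by a bag; and for each vertex v the set of bags containing v is connected in the bag tree. The decomposition is therefore valid. The largest bag has 4 vertices, so the width is 3.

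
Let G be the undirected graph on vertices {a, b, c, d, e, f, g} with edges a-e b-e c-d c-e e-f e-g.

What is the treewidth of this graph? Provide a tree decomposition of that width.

Treewidth 1.
One such decomposition:
Bags: B1 = {e, f}  B2 = {a, e}  B3 = {e, g}  B4 = {c, e}  B5 = {b, e}  B6 = {c, d}
Tree: B1–B2, B2–B3, B3–B4, B3–B5, B4–B6

Each bag holds 2 vertices, so the decomposition has width 1, which upper-bounds the treewidth. Since G has at least one edge (e.g. f–e), it is not an edgeless graph, so tw(G) ≥ 1. Therefore the treewidth is 1.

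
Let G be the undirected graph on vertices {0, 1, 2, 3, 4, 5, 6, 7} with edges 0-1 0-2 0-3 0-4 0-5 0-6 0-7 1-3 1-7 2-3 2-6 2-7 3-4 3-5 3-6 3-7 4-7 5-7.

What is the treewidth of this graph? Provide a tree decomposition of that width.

Treewidth 3.
One such decomposition:
Bags: B1 = {0, 3, 4, 7}  B2 = {0, 1, 3, 7}  B3 = {0, 2, 3, 7}  B4 = {0, 3, 5, 7}  B5 = {0, 2, 3, 6}
Tree: B1–B2, B2–B3, B3–B4, B3–B5

Every bag has size at most 4, so the width is 4 − 1 = 3 and tw(G) ≤ 3. For the lower bound, the 4 vertices {0, 2, 3, 6} are pairwise adjacent, and any tree decomposition puts a clique entirely inside one bag — forcing width ≥ 3. Combining the bounds, tw(G) = 3.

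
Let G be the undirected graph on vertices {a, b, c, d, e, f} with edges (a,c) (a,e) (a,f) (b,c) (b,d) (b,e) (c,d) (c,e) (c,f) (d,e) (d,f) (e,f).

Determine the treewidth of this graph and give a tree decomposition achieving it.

The largest bag has 4 vertices, giving width 3; this decomposition certifies tw(G) ≤ 3. For the lower bound, the 4 vertices {c, d, e, f} are pairwise adjacent, and any tree decomposition puts a clique entirely inside one bag — forcing width ≥ 3. Combining the bounds, tw(G) = 3.

Treewidth 3.
One such decomposition:
Bags: B1 = {c, d, e, f}  B2 = {a, c, e, f}  B3 = {b, c, d, e}
Tree: B1–B2, B1–B3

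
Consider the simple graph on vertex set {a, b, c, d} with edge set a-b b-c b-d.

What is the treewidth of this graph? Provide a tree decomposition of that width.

Every bag has size at most 2, so the width is 2 − 1 = 1 and tw(G) ≤ 1. Since G has at least one edge (e.g. b–d), it is not an edgeless graph, so tw(G) ≥ 1. Combining the bounds, tw(G) = 1.

Treewidth 1.
One such decomposition:
Bags: B1 = {b, d}  B2 = {a, b}  B3 = {b, c}
Tree: B1–B2, B1–B3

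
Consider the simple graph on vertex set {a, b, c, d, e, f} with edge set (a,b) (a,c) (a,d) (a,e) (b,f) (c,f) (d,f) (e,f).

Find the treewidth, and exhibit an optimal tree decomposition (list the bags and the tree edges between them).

The largest bag has 3 vertices, giving width 2; this decomposition certifies tw(G) ≤ 2. Since c–a–d–f–c is a cycle in G, G is not acyclic. Forests are exactly the graphs of treewidth ≤ 1, so tw(G) ≥ 2. Hence tw(G) = 2 exactly.

Treewidth 2.
One such decomposition:
Bags: B1 = {a, c, f}  B2 = {a, d, f}  B3 = {a, e, f}  B4 = {a, b, f}
Tree: B1–B2, B2–B3, B3–B4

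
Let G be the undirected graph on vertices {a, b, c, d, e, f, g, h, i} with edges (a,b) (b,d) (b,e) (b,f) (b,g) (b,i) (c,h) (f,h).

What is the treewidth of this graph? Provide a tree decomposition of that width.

The largest bag has 2 vertices, giving width 1; this decomposition certifies tw(G) ≤ 1. G has an edge, so its treewidth is at least 1. Combining the bounds, tw(G) = 1.

Treewidth 1.
One such decomposition:
Bags: B1 = {b, e}  B2 = {a, b}  B3 = {b, f}  B4 = {b, g}  B5 = {f, h}  B6 = {b, i}  B7 = {c, h}  B8 = {b, d}
Tree: B1–B2, B2–B3, B2–B4, B3–B5, B1–B6, B5–B7, B2–B8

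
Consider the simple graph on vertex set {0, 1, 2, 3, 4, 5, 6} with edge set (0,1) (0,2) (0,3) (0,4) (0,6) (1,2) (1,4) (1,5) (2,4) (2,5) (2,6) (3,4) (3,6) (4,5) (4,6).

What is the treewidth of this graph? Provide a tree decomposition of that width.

Treewidth 3.
Bags: B1 = {0, 3, 4, 6}  B2 = {0, 2, 4, 6}  B3 = {0, 1, 2, 4}  B4 = {1, 2, 4, 5}
Tree: B1–B2, B2–B3, B3–B4

Each bag holds 4 vertices, so the decomposition has width 3, which upper-bounds the treewidth. Conversely, {0, 1, 2, 4} is a clique of size 4, and the vertices of any clique must share a bag in every tree decomposition; so some bag has ≥ 4 vertices and tw(G) ≥ 3. Therefore the treewidth is 3.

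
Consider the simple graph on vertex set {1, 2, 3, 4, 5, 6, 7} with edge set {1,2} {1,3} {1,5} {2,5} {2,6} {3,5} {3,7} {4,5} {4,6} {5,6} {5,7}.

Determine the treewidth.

A width-2 tree decomposition is:
Bags: B1 = {1, 2, 5}  B2 = {2, 5, 6}  B3 = {1, 3, 5}  B4 = {4, 5, 6}  B5 = {3, 5, 7}
Tree: B1–B2, B1–B3, B2–B4, B3–B5
Each bag holds 3 vertices, so the decomposition has width 2, which upper-bounds the treewidth. Conversely, {1, 2, 5} is a clique of size 3, and the vertices of any clique must share a bag in every tree decomposition; so some bag has ≥ 3 vertices and tw(G) ≥ 2. The upper and lower bounds meet at 2, so that is the treewidth.

2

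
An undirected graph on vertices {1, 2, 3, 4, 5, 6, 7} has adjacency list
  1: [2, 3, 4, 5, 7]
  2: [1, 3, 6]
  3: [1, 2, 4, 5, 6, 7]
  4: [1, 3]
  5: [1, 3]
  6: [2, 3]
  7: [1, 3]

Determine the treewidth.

2

A width-2 tree decomposition is:
Bags: B1 = {1, 3, 5}  B2 = {1, 2, 3}  B3 = {2, 3, 6}  B4 = {1, 3, 7}  B5 = {1, 3, 4}
Tree: B1–B2, B2–B3, B1–B4, B1–B5
Each bag holds 3 vertices, so the decomposition has width 2, which upper-bounds the treewidth. Conversely, {1, 2, 3} is a clique of size 3, and the vertices of any clique must share a bag in every tree decomposition; so some bag has ≥ 3 vertices and tw(G) ≥ 2. Combining the bounds, tw(G) = 2.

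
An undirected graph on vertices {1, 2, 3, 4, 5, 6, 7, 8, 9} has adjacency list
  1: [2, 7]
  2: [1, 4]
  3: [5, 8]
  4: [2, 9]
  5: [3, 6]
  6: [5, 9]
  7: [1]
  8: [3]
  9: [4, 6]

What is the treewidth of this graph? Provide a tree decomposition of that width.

The largest bag has 2 vertices, giving width 1; this decomposition certifies tw(G) ≤ 1. Any graph with an edge has treewidth ≥ 1, and G has the edge 8–3. The upper and lower bounds meet at 1, so that is the treewidth.

Treewidth 1.
One optimal decomposition is:
Bags: B1 = {3, 8}  B2 = {3, 5}  B3 = {5, 6}  B4 = {6, 9}  B5 = {4, 9}  B6 = {2, 4}  B7 = {1, 2}  B8 = {1, 7}
Tree: B1–B2, B2–B3, B3–B4, B4–B5, B5–B6, B6–B7, B7–B8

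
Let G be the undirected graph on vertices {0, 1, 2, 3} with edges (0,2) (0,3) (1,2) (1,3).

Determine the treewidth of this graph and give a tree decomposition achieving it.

Treewidth 2.
Bags: B1 = {0, 1, 3}  B2 = {0, 1, 2}
Tree: B1–B2

The largest bag has 3 vertices, giving width 2; this decomposition certifies tw(G) ≤ 2. The edges 0–3–1–2–0 form a cycle, so G is not a tree and its treewidth is at least 2. Hence tw(G) = 2 exactly.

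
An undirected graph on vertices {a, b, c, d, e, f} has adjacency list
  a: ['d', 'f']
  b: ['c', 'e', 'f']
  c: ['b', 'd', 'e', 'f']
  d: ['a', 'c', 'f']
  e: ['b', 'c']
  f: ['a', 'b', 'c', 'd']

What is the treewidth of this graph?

A width-2 tree decomposition is:
Bags: B1 = {c, d, f}  B2 = {b, c, f}  B3 = {b, c, e}  B4 = {a, d, f}
Tree: B1–B2, B2–B3, B1–B4
Each bag holds 3 vertices, so the decomposition has width 2, which upper-bounds the treewidth. On the other hand G contains the 3-clique {b, c, e}. A clique must lie in a single bag of any decomposition, so no decomposition can have width below 2. Hence tw(G) = 2 exactly.

2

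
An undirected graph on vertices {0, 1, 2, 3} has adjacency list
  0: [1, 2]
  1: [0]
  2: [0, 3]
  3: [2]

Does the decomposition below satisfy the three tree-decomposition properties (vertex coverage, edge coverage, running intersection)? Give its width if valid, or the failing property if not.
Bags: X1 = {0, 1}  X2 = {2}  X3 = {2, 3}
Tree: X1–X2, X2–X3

No — edge (0,2) lies in no bag.

A tree decomposition must satisfy three properties: every vertex lies in some bag; for every edge, both endpoints lie together in some bag; and for every vertex, the bags containing it form a connected subtree. Here edge (0,2) lies in no bag, so the decomposition is invalid.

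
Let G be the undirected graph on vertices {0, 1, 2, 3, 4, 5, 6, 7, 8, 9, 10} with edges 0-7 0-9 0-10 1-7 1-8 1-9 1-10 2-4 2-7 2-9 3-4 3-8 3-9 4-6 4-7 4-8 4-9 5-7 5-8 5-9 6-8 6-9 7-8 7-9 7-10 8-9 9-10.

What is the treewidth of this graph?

3

A width-3 tree decomposition is:
Bags: B1 = {2, 4, 7, 9}  B2 = {4, 7, 8, 9}  B3 = {3, 4, 8, 9}  B4 = {1, 7, 8, 9}  B5 = {1, 7, 9, 10}  B6 = {4, 6, 8, 9}  B7 = {0, 7, 9, 10}  B8 = {5, 7, 8, 9}
Tree: B1–B2, B2–B3, B2–B4, B4–B5, B3–B6, B5–B7, B4–B8
The largest bag has 4 vertices, giving width 3; this decomposition certifies tw(G) ≤ 3. On the other hand G contains the 4-clique {3, 4, 8, 9}. A clique must lie in a single bag of any decomposition, so no decomposition can have width below 3. Hence tw(G) = 3 exactly.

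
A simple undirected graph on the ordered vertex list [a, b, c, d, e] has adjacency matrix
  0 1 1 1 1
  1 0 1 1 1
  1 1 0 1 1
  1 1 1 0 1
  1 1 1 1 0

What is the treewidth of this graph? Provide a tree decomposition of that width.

A single bag containing all 5 vertices is trivially a valid decomposition of width 4. Conversely, {a, b, c, d, e} is a clique of size 5, and the vertices of any clique must share a bag in every tree decomposition; so some bag has ≥ 5 vertices and tw(G) ≥ 4. Therefore the treewidth is 4.

Treewidth 4.
Bags: B1 = {a, b, c, d, e}
Tree: (single bag)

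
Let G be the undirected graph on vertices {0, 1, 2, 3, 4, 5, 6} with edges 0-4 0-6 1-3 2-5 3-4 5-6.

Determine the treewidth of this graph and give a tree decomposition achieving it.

Every bag has size at most 2, so the width is 2 − 1 = 1 and tw(G) ≤ 1. Any graph with an edge has treewidth ≥ 1, and G has the edge 1–3. Therefore the treewidth is 1.

Treewidth 1.
One optimal decomposition is:
Bags: B1 = {1, 3}  B2 = {3, 4}  B3 = {0, 4}  B4 = {0, 6}  B5 = {5, 6}  B6 = {2, 5}
Tree: B1–B2, B2–B3, B3–B4, B4–B5, B5–B6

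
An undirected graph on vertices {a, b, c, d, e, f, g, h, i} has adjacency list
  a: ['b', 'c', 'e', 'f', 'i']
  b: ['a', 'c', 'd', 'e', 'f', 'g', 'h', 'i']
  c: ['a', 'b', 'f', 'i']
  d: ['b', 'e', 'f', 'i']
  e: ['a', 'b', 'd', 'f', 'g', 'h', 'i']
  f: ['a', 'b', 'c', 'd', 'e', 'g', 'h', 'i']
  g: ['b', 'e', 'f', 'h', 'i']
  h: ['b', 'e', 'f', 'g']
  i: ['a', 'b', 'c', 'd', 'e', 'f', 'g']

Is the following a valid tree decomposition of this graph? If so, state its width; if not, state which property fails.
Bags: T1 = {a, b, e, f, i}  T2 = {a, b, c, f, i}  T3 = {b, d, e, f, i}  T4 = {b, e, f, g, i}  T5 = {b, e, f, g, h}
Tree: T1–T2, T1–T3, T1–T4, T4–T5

Every vertex of G appears in some bag (union = {a, b, c, d, e, f, g, h, i}); every edge is covered by a bag; and for each vertex v the set of bags containing v is connected in the bag tree. The decomposition is therefore valid. The largest bag has 5 vertices, so the width is 4.

Yes; width 4.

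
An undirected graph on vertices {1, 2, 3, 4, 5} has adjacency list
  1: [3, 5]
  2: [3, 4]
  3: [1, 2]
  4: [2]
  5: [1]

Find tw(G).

A width-1 tree decomposition is:
Bags: B1 = {2, 4}  B2 = {2, 3}  B3 = {1, 3}  B4 = {1, 5}
Tree: B1–B2, B2–B3, B3–B4
Each bag holds 2 vertices, so the decomposition has width 1, which upper-bounds the treewidth. G has an edge, so its treewidth is at least 1. The upper and lower bounds meet at 1, so that is the treewidth.

1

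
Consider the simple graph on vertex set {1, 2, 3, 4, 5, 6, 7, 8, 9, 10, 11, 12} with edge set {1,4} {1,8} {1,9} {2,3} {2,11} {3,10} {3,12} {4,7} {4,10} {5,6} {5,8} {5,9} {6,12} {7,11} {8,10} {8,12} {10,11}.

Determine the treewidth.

3

A width-3 tree decomposition is:
Bags: B1 = {5, 6, 9, 12}  B2 = {5, 8, 9, 12}  B3 = {1, 8, 9, 12}  B4 = {1, 3, 8, 12}  B5 = {1, 3, 8, 10}  B6 = {1, 3, 4, 10}  B7 = {2, 3, 4, 10}  B8 = {2, 4, 10, 11}  B9 = {2, 4, 7, 11}
Tree: B1–B2, B2–B3, B3–B4, B4–B5, B5–B6, B6–B7, B7–B8, B8–B9
Each bag holds 4 vertices, so the decomposition has width 3, which upper-bounds the treewidth. For the lower bound: the 4 vertex sets {5,6,9}, {12}, {8}, {1,3,4,10} are disjoint, each induces a connected subgraph, and every pair is joined by at least one edge of G. Contracting each set to a single vertex therefore yields K_{4} as a minor, and since treewidth is minor-monotone, tw(G) ≥ tw(K_{4}) = 3. Combining the bounds, tw(G) = 3.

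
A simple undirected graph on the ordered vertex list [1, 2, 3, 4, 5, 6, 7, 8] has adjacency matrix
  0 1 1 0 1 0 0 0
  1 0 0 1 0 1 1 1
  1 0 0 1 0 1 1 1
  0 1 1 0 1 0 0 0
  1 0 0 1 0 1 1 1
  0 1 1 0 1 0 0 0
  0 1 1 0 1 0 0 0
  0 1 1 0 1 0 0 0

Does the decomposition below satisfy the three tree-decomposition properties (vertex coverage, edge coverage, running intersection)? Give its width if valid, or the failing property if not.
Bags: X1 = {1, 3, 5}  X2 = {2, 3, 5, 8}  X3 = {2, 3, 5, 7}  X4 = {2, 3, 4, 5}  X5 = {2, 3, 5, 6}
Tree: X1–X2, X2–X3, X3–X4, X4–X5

A tree decomposition must satisfy three properties: every vertex lies in some bag; for every edge, both endpoints lie together in some bag; and for every vertex, the bags containing it form a connected subtree. Here edge (2,1) lies in no bag, so the decomposition is invalid.

No — edge (2,1) lies in no bag.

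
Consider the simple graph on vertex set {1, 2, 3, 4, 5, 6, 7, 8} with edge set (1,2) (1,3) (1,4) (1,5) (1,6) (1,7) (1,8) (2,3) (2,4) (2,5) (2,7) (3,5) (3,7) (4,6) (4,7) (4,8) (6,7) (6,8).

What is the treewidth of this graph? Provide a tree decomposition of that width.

The largest bag has 4 vertices, giving width 3; this decomposition certifies tw(G) ≤ 3. For the lower bound, the 4 vertices {1, 4, 6, 8} are pairwise adjacent, and any tree decomposition puts a clique entirely inside one bag — forcing width ≥ 3. Combining the bounds, tw(G) = 3.

Treewidth 3.
One optimal decomposition is:
Bags: B1 = {1, 4, 6, 7}  B2 = {1, 2, 4, 7}  B3 = {1, 2, 3, 7}  B4 = {1, 4, 6, 8}  B5 = {1, 2, 3, 5}
Tree: B1–B2, B2–B3, B1–B4, B3–B5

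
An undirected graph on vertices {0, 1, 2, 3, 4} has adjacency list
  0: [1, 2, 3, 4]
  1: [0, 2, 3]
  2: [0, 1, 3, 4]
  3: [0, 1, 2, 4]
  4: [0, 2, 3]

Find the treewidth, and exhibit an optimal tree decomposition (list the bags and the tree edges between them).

The largest bag has 4 vertices, giving width 3; this decomposition certifies tw(G) ≤ 3. Conversely, {0, 1, 2, 3} is a clique of size 4, and the vertices of any clique must share a bag in every tree decomposition; so some bag has ≥ 4 vertices and tw(G) ≥ 3. Combining the bounds, tw(G) = 3.

Treewidth 3.
One optimal decomposition is:
Bags: B1 = {0, 2, 3, 4}  B2 = {0, 1, 2, 3}
Tree: B1–B2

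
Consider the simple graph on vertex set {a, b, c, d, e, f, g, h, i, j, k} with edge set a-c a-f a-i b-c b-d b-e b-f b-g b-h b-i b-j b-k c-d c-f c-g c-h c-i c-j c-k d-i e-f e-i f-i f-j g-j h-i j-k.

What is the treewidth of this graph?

A width-3 tree decomposition is:
Bags: B1 = {b, c, f, i}  B2 = {a, c, f, i}  B3 = {b, e, f, i}  B4 = {b, c, h, i}  B5 = {b, c, f, j}  B6 = {b, c, g, j}  B7 = {b, c, d, i}  B8 = {b, c, j, k}
Tree: B1–B2, B1–B3, B1–B4, B1–B5, B5–B6, B1–B7, B6–B8
The largest bag has 4 vertices, giving width 3; this decomposition certifies tw(G) ≤ 3. For the lower bound, the 4 vertices {a, c, f, i} are pairwise adjacent, and any tree decomposition puts a clique entirely inside one bag — forcing width ≥ 3. The upper and lower bounds meet at 3, so that is the treewidth.

3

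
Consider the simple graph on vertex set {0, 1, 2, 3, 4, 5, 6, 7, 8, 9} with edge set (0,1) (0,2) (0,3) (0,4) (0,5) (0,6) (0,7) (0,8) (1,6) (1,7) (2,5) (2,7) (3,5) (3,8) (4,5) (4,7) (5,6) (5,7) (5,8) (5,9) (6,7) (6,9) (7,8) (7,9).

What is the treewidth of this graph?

3

A width-3 tree decomposition is:
Bags: B1 = {0, 2, 5, 7}  B2 = {0, 5, 6, 7}  B3 = {0, 1, 6, 7}  B4 = {0, 4, 5, 7}  B5 = {5, 6, 7, 9}  B6 = {0, 5, 7, 8}  B7 = {0, 3, 5, 8}
Tree: B1–B2, B2–B3, B1–B4, B2–B5, B1–B6, B6–B7
Every bag has size at most 4, so the width is 4 − 1 = 3 and tw(G) ≤ 3. On the other hand G contains the 4-clique {0, 1, 6, 7}. A clique must lie in a single bag of any decomposition, so no decomposition can have width below 3. The upper and lower bounds meet at 3, so that is the treewidth.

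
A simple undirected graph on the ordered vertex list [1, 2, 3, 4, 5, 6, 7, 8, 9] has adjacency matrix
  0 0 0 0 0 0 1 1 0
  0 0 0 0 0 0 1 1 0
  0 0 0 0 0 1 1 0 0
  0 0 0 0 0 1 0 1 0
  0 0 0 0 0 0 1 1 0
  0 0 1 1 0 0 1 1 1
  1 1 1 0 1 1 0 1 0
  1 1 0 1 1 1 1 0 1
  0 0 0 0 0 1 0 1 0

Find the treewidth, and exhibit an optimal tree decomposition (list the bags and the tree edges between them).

Treewidth 2.
One such decomposition:
Bags: B1 = {6, 8, 9}  B2 = {6, 7, 8}  B3 = {5, 7, 8}  B4 = {4, 6, 8}  B5 = {2, 7, 8}  B6 = {3, 6, 7}  B7 = {1, 7, 8}
Tree: B1–B2, B2–B3, B1–B4, B2–B5, B2–B6, B3–B7

The largest bag has 3 vertices, giving width 2; this decomposition certifies tw(G) ≤ 2. For the lower bound, the 3 vertices {6, 8, 9} are pairwise adjacent, and any tree decomposition puts a clique entirely inside one bag — forcing width ≥ 2. Combining the bounds, tw(G) = 2.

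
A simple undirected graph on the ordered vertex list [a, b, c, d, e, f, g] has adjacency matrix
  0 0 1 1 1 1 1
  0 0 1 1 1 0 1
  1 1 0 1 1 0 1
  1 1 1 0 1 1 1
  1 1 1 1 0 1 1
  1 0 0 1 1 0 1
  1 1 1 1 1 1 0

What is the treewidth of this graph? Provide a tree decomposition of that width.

The largest bag has 5 vertices, giving width 4; this decomposition certifies tw(G) ≤ 4. For the lower bound, the 5 vertices {a, c, d, e, g} are pairwise adjacent, and any tree decomposition puts a clique entirely inside one bag — forcing width ≥ 4. Hence tw(G) = 4 exactly.

Treewidth 4.
One optimal decomposition is:
Bags: B1 = {a, d, e, f, g}  B2 = {a, c, d, e, g}  B3 = {b, c, d, e, g}
Tree: B1–B2, B2–B3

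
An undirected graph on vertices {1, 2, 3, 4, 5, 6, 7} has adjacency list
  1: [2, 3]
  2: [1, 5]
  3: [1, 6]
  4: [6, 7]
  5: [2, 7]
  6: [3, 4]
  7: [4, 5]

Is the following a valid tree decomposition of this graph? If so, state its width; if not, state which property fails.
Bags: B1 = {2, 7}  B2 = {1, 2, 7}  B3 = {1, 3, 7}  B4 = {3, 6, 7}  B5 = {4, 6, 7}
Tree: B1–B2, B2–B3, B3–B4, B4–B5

A tree decomposition must satisfy three properties: every vertex lies in some bag; for every edge, both endpoints lie together in some bag; and for every vertex, the bags containing it form a connected subtree. Here vertex 5 appears in no bag, so the decomposition is invalid.

No — vertex 5 appears in no bag.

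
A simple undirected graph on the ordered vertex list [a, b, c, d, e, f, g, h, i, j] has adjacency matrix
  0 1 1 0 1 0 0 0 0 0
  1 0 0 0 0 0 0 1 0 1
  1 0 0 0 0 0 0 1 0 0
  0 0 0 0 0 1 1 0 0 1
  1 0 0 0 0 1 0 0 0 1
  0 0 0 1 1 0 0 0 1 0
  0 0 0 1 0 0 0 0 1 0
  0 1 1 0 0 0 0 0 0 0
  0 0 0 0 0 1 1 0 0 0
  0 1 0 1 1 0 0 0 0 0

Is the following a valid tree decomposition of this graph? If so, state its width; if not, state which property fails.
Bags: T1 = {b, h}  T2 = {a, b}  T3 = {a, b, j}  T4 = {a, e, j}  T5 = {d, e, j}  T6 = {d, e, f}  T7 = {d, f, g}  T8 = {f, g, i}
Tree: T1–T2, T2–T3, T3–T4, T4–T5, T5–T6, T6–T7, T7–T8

A tree decomposition must satisfy three properties: every vertex lies in some bag; for every edge, both endpoints lie together in some bag; and for every vertex, the bags containing it form a connected subtree. Here vertex c appears in no bag, so the decomposition is invalid.

No — vertex c appears in no bag.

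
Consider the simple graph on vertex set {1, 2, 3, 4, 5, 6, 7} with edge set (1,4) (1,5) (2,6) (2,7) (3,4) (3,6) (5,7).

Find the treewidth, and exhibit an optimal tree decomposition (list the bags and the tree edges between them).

Treewidth 2.
One such decomposition:
Bags: B1 = {2, 5, 7}  B2 = {2, 5, 6}  B3 = {3, 5, 6}  B4 = {3, 4, 5}  B5 = {1, 4, 5}
Tree: B1–B2, B2–B3, B3–B4, B4–B5

Every bag has size at most 3, so the width is 3 − 1 = 2 and tw(G) ≤ 2. Since 5–7–2–6–3–4–1–5 is a cycle in G, G is not acyclic. Forests are exactly the graphs of treewidth ≤ 1, so tw(G) ≥ 2. The upper and lower bounds meet at 2, so that is the treewidth.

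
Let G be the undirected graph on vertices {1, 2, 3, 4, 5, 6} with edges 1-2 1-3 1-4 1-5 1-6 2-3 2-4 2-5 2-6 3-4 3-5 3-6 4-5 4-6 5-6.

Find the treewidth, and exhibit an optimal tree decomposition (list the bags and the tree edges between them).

Treewidth 5.
One optimal decomposition is:
Bags: B1 = {1, 2, 3, 4, 5, 6}
Tree: (single bag)

With just one bag of size 6, the width is 6 − 1 = 5, so tw(G) ≤ 5. Conversely, {1, 2, 3, 4, 5, 6} is a clique of size 6, and the vertices of any clique must share a bag in every tree decomposition; so some bag has ≥ 6 vertices and tw(G) ≥ 5. Hence tw(G) = 5 exactly.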